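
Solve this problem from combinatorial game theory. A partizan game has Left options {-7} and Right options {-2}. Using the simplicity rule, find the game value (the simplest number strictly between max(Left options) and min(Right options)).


Left options: {-7}, max = -7
Right options: {-2}, min = -2
All options are numbers and max(Left) < min(Right), so by the simplicity theorem the value is the simplest (earliest-born) number strictly between -7 and -2.
Integers -6 through -3 all lie strictly between -7 and -2.
Among integers, the simplest (lowest birthday = smallest |n|; 0 is born on day 0, +-n on day n) is -3.
No non-integer in the interval can be simpler: if x is a non-integer in the interval, then floor(x) or ceil(x) also lies in the interval (the interval contains an integer), and both are proper prefixes of x's sign expansion, i.e. born earlier. So the game value is -3.
Game value = -3

-3


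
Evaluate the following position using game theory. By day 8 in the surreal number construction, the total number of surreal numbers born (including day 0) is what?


Day 0: {|} = 0 is born. Count = 1.
Day n: the number of surreal numbers born by day n is 2^(n+1) - 1.
By day 0: 2^1 - 1 = 1
By day 1: 2^2 - 1 = 3
By day 2: 2^3 - 1 = 7
By day 3: 2^4 - 1 = 15
By day 4: 2^5 - 1 = 31
By day 5: 2^6 - 1 = 63
By day 6: 2^7 - 1 = 127
By day 7: 2^8 - 1 = 255
By day 8: 2^9 - 1 = 511
By day 8: 511 surreal numbers.

511


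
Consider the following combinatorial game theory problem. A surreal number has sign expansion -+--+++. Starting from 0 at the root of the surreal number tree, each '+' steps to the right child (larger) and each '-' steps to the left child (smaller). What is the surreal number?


Sign expansion: -+--+++
Rule: track bounds (lo, hi), initially (-inf, +inf). On '+', the current value becomes lo and we move to the simplest number in (value, hi): value + 1 if hi = +inf, otherwise the midpoint (value + hi)/2. On '-', the current value becomes hi and we move to value - 1 if lo = -inf, otherwise the midpoint (lo + value)/2.
Start at 0.
Step 1: sign = -, move left. Bounds: (-inf, 0). Value = -1
Step 2: sign = +, move right. Bounds: (-1, 0). Value = -1/2
Step 3: sign = -, move left. Bounds: (-1, -1/2). Value = -3/4
Step 4: sign = -, move left. Bounds: (-1, -3/4). Value = -7/8
Step 5: sign = +, move right. Bounds: (-7/8, -3/4). Value = -13/16
Step 6: sign = +, move right. Bounds: (-13/16, -3/4). Value = -25/32
Step 7: sign = +, move right. Bounds: (-25/32, -3/4). Value = -49/64
The surreal number with sign expansion -+--+++ is -49/64.

-49/64


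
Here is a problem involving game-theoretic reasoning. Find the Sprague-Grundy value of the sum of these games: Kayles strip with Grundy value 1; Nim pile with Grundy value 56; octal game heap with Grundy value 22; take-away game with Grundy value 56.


By the Sprague-Grundy theorem, the Grundy value of a sum of games is the XOR of individual Grundy values.
Kayles strip: Grundy value = 1. Running XOR: 0 XOR 1 = 1
Nim pile: Grundy value = 56. Running XOR: 1 XOR 56 = 57
octal game heap: Grundy value = 22. Running XOR: 57 XOR 22 = 47
take-away game: Grundy value = 56. Running XOR: 47 XOR 56 = 23
The combined Grundy value is 23.

23


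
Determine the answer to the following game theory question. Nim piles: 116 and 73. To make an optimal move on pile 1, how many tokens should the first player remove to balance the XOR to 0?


Piles: 116 and 73
Current XOR: 116 XOR 73 = 61 (non-zero, so this is an N-position).
To make the XOR zero, we need to find a move that balances the piles.
For pile 1 (size 116): target = 116 XOR 61 = 73
We reduce pile 1 from 116 to 73.
Tokens removed: 116 - 73 = 43
Verification: 73 XOR 73 = 0

43


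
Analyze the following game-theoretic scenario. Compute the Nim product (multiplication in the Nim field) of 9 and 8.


Nim multiplication is bilinear over XOR: (u XOR v) * w = (u*w) XOR (v*w).
So we split each operand into its bit components and XOR the pairwise Nim products.
9 = 1 + 8 (as XOR of powers of 2).
8 = 8 (as XOR of powers of 2).
Using the standard Nim-product table on single bits:
  2*2 = 3,   2*4 = 8,   2*8 = 12,
  4*4 = 6,   4*8 = 11,  8*8 = 13,
and  1*x = x (identity), k*l = l*k (commutative).
Pairwise Nim products:
  1 * 8 = 8
  8 * 8 = 13
XOR them: 8 XOR 13 = 5.
Result: 9 * 8 = 5 (in Nim).

5


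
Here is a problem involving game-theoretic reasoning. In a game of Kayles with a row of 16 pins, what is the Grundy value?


Kayles: a move removes 1 or 2 adjacent pins from a contiguous row.
Removing pins from a row of k leaves two independent rows (a, b) with a + b = k - 1 (one pin) or a + b = k - 2 (two pins); an end removal gives a = 0.
By Sprague-Grundy, G(k) = mex{ G(a) XOR G(b) } over all these splits. G(0) = 0.
G(1): splits (0,0):0^0=0 -> mex({0}) = 1
G(2): splits (0,1):0^1=1 (0,0):0^0=0 -> mex({0, 1}) = 2
G(3): splits (0,2):0^2=2 (1,1):1^1=0 (0,1):0^1=1 -> mex({0, 1, 2}) = 3
G(4): splits (0,3):0^3=3 (1,2):1^2=3 (0,2):0^2=2 (1,1):1^1=0 -> mex({0, 2, 3}) = 1
G(5): splits (0,4):0^1=1 (1,3):1^3=2 (2,2):2^2=0 (0,3):0^3=3 (1,2):1^2=3 -> mex({0, 1, 2, 3}) = 4
G(6) = mex({0, 1, 2, 4}) = 3
G(7) = mex({0, 1, 3, 4, 5}) = 2
G(8) = mex({0, 2, 3, 5, 6}) = 1
G(9) = mex({0, 1, 2, 3, 6, 7}) = 4
G(10) = mex({0, 1, 3, 4, 5, 7}) = 2
G(11) = mex({0, 1, 2, 3, 4, 5}) = 6
G(12) = mex({0, 1, 2, 3, 5, 6, 7}) = 4
G(13) = mex({0, 2, 3, 4, 6, 7}) = 1
G(14) = mex({0, 1, 4, 5, 6, 7}) = 2
G(15) = mex({0, 1, 2, 3, 4, 5, 6}) = 7
G(16) = mex({0, 2, 3, 5, 6, 7}) = 1
Therefore G(16) = 1.

1


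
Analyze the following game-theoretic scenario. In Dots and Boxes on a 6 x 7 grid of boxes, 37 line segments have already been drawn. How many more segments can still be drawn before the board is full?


Grid: 6 x 7 boxes, i.e. 7 rows and 8 columns of dots.
Horizontal edges: (rows + 1) * cols = 7 * 7 = 49
Vertical edges: rows * (cols + 1) = 6 * 8 = 48
Total edges: 49 + 48 = 97
Edges drawn: 37
Remaining: 97 - 37 = 60

60


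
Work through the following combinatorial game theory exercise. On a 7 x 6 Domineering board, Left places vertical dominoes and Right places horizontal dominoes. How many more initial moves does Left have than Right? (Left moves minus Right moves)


Board is 7 x 6 (rows x cols).
Left (vertical) placements: (rows-1) * cols = 6 * 6 = 36
Right (horizontal) placements: rows * (cols-1) = 7 * 5 = 35
Advantage = Left - Right = 36 - 35 = 1

1


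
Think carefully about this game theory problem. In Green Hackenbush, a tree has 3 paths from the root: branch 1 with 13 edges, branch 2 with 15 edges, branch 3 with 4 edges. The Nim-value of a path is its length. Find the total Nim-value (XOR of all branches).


The tree has 3 branches from the ground vertex.
In Green Hackenbush, the Nim-value of a simple path of length k is k.
Branch 1: length 13, Nim-value = 13
Branch 2: length 15, Nim-value = 15
Branch 3: length 4, Nim-value = 4
Total Nim-value = XOR of all branch values:
0 XOR 13 = 13
13 XOR 15 = 2
2 XOR 4 = 6
Nim-value of the tree = 6

6


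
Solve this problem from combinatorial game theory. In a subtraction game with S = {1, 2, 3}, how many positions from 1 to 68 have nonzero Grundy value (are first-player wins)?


Subtraction set S = {1, 2, 3}, so G(n) = n mod 4.
G(n) = 0 when n is a multiple of 4.
Multiples of 4 in [1, 68]: 17
N-positions (nonzero Grundy) = 68 - 17 = 51

51


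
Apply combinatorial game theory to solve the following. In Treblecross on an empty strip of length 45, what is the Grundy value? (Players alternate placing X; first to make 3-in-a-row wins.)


Treblecross: place X on empty cells; 3-in-a-row wins.
Playing within two cells of an existing X lets the opponent win at once, so sensible play treats the cells i-2..i+2 around each X as dead. The player left with no safe cell loses, so this is a normal-play take-away game on strips of safe cells.
Placing X at cell i (0-indexed) of a strip of k safe cells leaves independent strips of sizes max(0, i-2) and max(0, k-i-3). Hence G(k) = mex{ G(max(0,i-2)) XOR G(max(0,k-i-3)) : 0 <= i < k }, with G(0) = 0.
G(1): splits (0,0):0^0=0 -> mex({0}) = 1
G(2): splits (0,0):0^0=0 -> mex({0}) = 1
G(3): splits (0,0):0^0=0 -> mex({0}) = 1
G(4): splits (0,1):0^1=1 (0,0):0^0=0 -> mex({0, 1}) = 2
G(5): splits (0,2):0^1=1 (0,1):0^1=1 (0,0):0^0=0 -> mex({0, 1}) = 2
G(6) = mex({1}) = 0
G(7) = mex({0, 1, 2}) = 3
G(8) = mex({0, 1, 2}) = 3
G(9) = mex({0, 2}) = 1
G(10) = mex({0, 2, 3}) = 1
G(11) = mex({0, 3}) = 1
G(12) = mex({1, 3}) = 0
G(13) = mex({0, 1, 2, 3}) = 4
G(14) = mex({0, 1, 2}) = 3
G(15) = mex({0, 1, 2}) = 3
G(16) = mex({0, 1, 2, 4}) = 3
G(17) = mex({0, 1, 3, 4}) = 2
G(18) = mex({0, 1, 3, 4}) = 2
G(19) = mex({0, 1, 3, 5}) = 2
G(20) = mex({0, 1, 2, 3, 5}) = 4
G(21) = mex({0, 1, 2, 3, 5}) = 4
G(22) = mex({1, 2, 6}) = 0
G(23) = mex({0, 1, 2, 3, 4, 6}) = 5
G(24) = mex({0, 1, 2, 3, 4}) = 5
G(25) = mex({0, 1, 3, 4, 7}) = 2
G(26) = mex({0, 1, 3, 4, 5, 7}) = 2
G(27) = mex({0, 1, 3, 5}) = 2
G(28) = mex({0, 1, 2, 5}) = 3
G(29) = mex({0, 1, 2, 4, 5, 6}) = 3
G(30) = mex({1, 2, 4, 6}) = 0
G(31) = mex({0, 1, 2, 3, 4, 6}) = 5
G(32) = mex({1, 2, 3, 4, 7}) = 0
G(33) = mex({0, 3, 7}) = 1
G(34) = mex({0, 2, 3, 5, 7}) = 1
G(35) = mex({0, 2, 3, 5, 6}) = 1
G(36) = mex({0, 1, 2, 5, 6}) = 3
G(37) = mex({0, 1, 2, 4, 5, 6}) = 3
G(38) = mex({0, 1, 2, 4}) = 3
G(39) = mex({0, 1, 2, 3, 4, 7}) = 5
G(40) = mex({0, 1, 2, 3, 4, 5, 7}) = 6
G(41) = mex({0, 1, 2, 3, 5, 7}) = 4
G(42) = mex({0, 1, 2, 3, 5, 6, 7}) = 4
G(43) = mex({0, 2, 3, 5, 6}) = 1
G(44) = mex({1, 2, 3, 4, 5, 6}) = 0
G(45) = mex({0, 1, 2, 3, 4, 6, 7}) = 5
Therefore G(45) = 5.

5


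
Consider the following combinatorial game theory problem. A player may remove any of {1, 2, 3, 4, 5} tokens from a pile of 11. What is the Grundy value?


The subtraction set is S = {1, 2, 3, 4, 5}.
G(k) = mex{ G(k - s) : s in S, s <= k }. We compute iteratively: G(0) = 0.
G(1) = mex({0}) = 1
G(2) = mex({0, 1}) = 2
G(3) = mex({0, 1, 2}) = 3
G(4) = mex({0, 1, 2, 3}) = 4
G(5) = mex({0, 1, 2, 3, 4}) = 5
G(6) = mex({1, 2, 3, 4, 5}) = 0
G(7) = mex({0, 2, 3, 4, 5}) = 1
G(8) = mex({0, 1, 3, 4, 5}) = 2
G(9) = mex({0, 1, 2, 4, 5}) = 3
G(10) = mex({0, 1, 2, 3, 5}) = 4
Observe that G(6)..G(10) = 0, 1, 2, 3, 4 repeats G(0)..G(4) = 0, 1, 2, 3, 4.
For k >= max(S) = 5, G(k) is determined by the previous 5 values G(k-5)..G(k-1); a window of 5 consecutive values has recurred shifted by 6, so by induction G(k + 6) = G(k) for all k >= 0: the sequence is periodic from the start with period 6.
One period: G(0..5) = 0, 1, 2, 3, 4, 5.
11 mod 6 = 5, so G(11) = G(5) = 5.

5


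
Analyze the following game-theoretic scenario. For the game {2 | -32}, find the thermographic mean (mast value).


Game = {2 | -32}, a switch {a | b} with numbers a > b.
Its thermograph has left wall a - t and right wall b + t, which meet at t = (a - b)/2, where both equal (a + b)/2. So the mast (mean value) is at (a + b)/2.
Mean = (2 + (-32))/2 = -30/2 = -15

-15


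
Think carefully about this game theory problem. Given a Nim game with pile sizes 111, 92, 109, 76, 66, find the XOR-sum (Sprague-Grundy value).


We need the XOR (exclusive or) of all pile sizes.
After XOR-ing pile 1 (size 111): 0 XOR 111 = 111
After XOR-ing pile 2 (size 92): 111 XOR 92 = 51
After XOR-ing pile 3 (size 109): 51 XOR 109 = 94
After XOR-ing pile 4 (size 76): 94 XOR 76 = 18
After XOR-ing pile 5 (size 66): 18 XOR 66 = 80
The Nim-value of this position is 80.

80


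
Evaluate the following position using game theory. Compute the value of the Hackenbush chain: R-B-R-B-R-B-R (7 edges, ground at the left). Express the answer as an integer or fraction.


Edges (from ground): R-B-R-B-R-B-R
By Berlekamp's sign-expansion rule, a Blue-Red Hackenbush stalk has the value of the surreal number whose sign sequence is the edge sequence with B -> + and R -> -.
Sign sequence: -+-+-+-
Trace the sign expansion in the surreal number tree, starting from 0:
Edge 1: R (sign -) -> bounds (-inf, 0), value = -1
Edge 2: B (sign +) -> bounds (-1, 0), value = -1/2
Edge 3: R (sign -) -> bounds (-1, -1/2), value = -3/4
Edge 4: B (sign +) -> bounds (-3/4, -1/2), value = -5/8
Edge 5: R (sign -) -> bounds (-3/4, -5/8), value = -11/16
Edge 6: B (sign +) -> bounds (-11/16, -5/8), value = -21/32
Edge 7: R (sign -) -> bounds (-11/16, -21/32), value = -43/64
Game value = -43/64

-43/64


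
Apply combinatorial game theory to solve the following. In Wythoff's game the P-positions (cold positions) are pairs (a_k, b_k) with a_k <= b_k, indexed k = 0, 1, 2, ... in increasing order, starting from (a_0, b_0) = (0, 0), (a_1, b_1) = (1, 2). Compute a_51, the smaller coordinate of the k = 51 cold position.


By Wythoff's theorem, a_k = floor(k * phi) and b_k = floor(k * phi^2) = a_k + k, where phi = (1 + sqrt(5))/2 is the golden ratio.
phi = (1 + sqrt(5))/2 = 1.618034
k = 51
k * phi = 51 * 1.618034 = 82.519733
a_51 = floor(k * phi) = 82

82


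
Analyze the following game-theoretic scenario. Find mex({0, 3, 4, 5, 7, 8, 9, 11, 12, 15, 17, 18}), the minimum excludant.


Set = {0, 3, 4, 5, 7, 8, 9, 11, 12, 15, 17, 18}
0 is in the set.
1 is NOT in the set. This is the mex.
mex = 1

1


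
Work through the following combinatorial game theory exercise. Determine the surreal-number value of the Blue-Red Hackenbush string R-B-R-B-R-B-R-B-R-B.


Edges (from ground): R-B-R-B-R-B-R-B-R-B
By Berlekamp's sign-expansion rule, a Blue-Red Hackenbush stalk has the value of the surreal number whose sign sequence is the edge sequence with B -> + and R -> -.
Sign sequence: -+-+-+-+-+
Trace the sign expansion in the surreal number tree, starting from 0:
Edge 1: R (sign -) -> bounds (-inf, 0), value = -1
Edge 2: B (sign +) -> bounds (-1, 0), value = -1/2
Edge 3: R (sign -) -> bounds (-1, -1/2), value = -3/4
Edge 4: B (sign +) -> bounds (-3/4, -1/2), value = -5/8
Edge 5: R (sign -) -> bounds (-3/4, -5/8), value = -11/16
Edge 6: B (sign +) -> bounds (-11/16, -5/8), value = -21/32
Edge 7: R (sign -) -> bounds (-11/16, -21/32), value = -43/64
Edge 8: B (sign +) -> bounds (-43/64, -21/32), value = -85/128
Edge 9: R (sign -) -> bounds (-43/64, -85/128), value = -171/256
Edge 10: B (sign +) -> bounds (-171/256, -85/128), value = -341/512
Game value = -341/512

-341/512


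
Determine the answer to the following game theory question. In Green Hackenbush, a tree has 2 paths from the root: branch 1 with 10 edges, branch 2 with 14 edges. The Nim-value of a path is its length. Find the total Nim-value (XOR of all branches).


The tree has 2 branches from the ground vertex.
In Green Hackenbush, the Nim-value of a simple path of length k is k.
Branch 1: length 10, Nim-value = 10
Branch 2: length 14, Nim-value = 14
Total Nim-value = XOR of all branch values:
0 XOR 10 = 10
10 XOR 14 = 4
Nim-value of the tree = 4

4


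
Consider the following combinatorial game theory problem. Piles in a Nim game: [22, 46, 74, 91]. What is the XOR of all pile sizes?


We need the XOR (exclusive or) of all pile sizes.
After XOR-ing pile 1 (size 22): 0 XOR 22 = 22
After XOR-ing pile 2 (size 46): 22 XOR 46 = 56
After XOR-ing pile 3 (size 74): 56 XOR 74 = 114
After XOR-ing pile 4 (size 91): 114 XOR 91 = 41
The Nim-value of this position is 41.

41


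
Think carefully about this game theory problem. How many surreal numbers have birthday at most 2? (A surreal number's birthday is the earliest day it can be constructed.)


Day 0: {|} = 0 is born. Count = 1.
Day n: the number of surreal numbers born by day n is 2^(n+1) - 1.
By day 0: 2^1 - 1 = 1
By day 1: 2^2 - 1 = 3
By day 2: 2^3 - 1 = 7
By day 2: 7 surreal numbers.

7


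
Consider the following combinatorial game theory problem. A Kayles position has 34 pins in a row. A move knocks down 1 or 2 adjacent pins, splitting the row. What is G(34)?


Kayles: a move removes 1 or 2 adjacent pins from a contiguous row.
Removing pins from a row of k leaves two independent rows (a, b) with a + b = k - 1 (one pin) or a + b = k - 2 (two pins); an end removal gives a = 0.
By Sprague-Grundy, G(k) = mex{ G(a) XOR G(b) } over all these splits. G(0) = 0.
G(1): splits (0,0):0^0=0 -> mex({0}) = 1
G(2): splits (0,1):0^1=1 (0,0):0^0=0 -> mex({0, 1}) = 2
G(3): splits (0,2):0^2=2 (1,1):1^1=0 (0,1):0^1=1 -> mex({0, 1, 2}) = 3
G(4): splits (0,3):0^3=3 (1,2):1^2=3 (0,2):0^2=2 (1,1):1^1=0 -> mex({0, 2, 3}) = 1
G(5): splits (0,4):0^1=1 (1,3):1^3=2 (2,2):2^2=0 (0,3):0^3=3 (1,2):1^2=3 -> mex({0, 1, 2, 3}) = 4
G(6) = mex({0, 1, 2, 4}) = 3
G(7) = mex({0, 1, 3, 4, 5}) = 2
G(8) = mex({0, 2, 3, 5, 6}) = 1
G(9) = mex({0, 1, 2, 3, 6, 7}) = 4
G(10) = mex({0, 1, 3, 4, 5, 7}) = 2
G(11) = mex({0, 1, 2, 3, 4, 5}) = 6
G(12) = mex({0, 1, 2, 3, 5, 6, 7}) = 4
G(13) = mex({0, 2, 3, 4, 6, 7}) = 1
G(14) = mex({0, 1, 4, 5, 6, 7}) = 2
G(15) = mex({0, 1, 2, 3, 4, 5, 6}) = 7
G(16) = mex({0, 2, 3, 5, 6, 7}) = 1
G(17) = mex({0, 1, 2, 3, 5, 6, 7}) = 4
G(18) = mex({0, 1, 2, 4, 5, 6}) = 3
G(19) = mex({0, 1, 3, 4, 5, 7}) = 2
G(20) = mex({0, 2, 3, 4, 5, 6, 7}) = 1
G(21) = mex({0, 1, 2, 3, 5, 6, 7}) = 4
G(22) = mex({0, 1, 2, 3, 4, 5, 7}) = 6
G(23) = mex({0, 1, 2, 3, 4, 5, 6}) = 7
G(24) = mex({0, 1, 2, 3, 5, 6, 7}) = 4
G(25) = mex({0, 2, 3, 4, 6, 7}) = 1
G(26) = mex({0, 1, 3, 4, 5, 6, 7}) = 2
G(27) = mex({0, 1, 2, 3, 4, 5, 6, 7}) = 8
G(28) = mex({0, 1, 2, 3, 4, 6, 7, 8}) = 5
G(29) = mex({0, 1, 2, 3, 5, 6, 7, 8, 9}) = 4
G(30) = mex({0, 1, 2, 3, 4, 5, 6, 9, 10}) = 7
G(31) = mex({0, 1, 3, 4, 5, 7, 10, 11}) = 2
G(32) = mex({0, 2, 3, 4, 5, 6, 7, 9, 11}) = 1
G(33) = mex({0, 1, 2, 3, 4, 5, 6, 7, 9, 12}) = 8
G(34) = mex({0, 1, 2, 3, 4, 5, 7, 8, 11, 12}) = 6
Therefore G(34) = 6.

6


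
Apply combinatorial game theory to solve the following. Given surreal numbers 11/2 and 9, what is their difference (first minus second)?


x = 11/2, y = 9
Converting to common denominator: 2
x = 11/2, y = 18/2
x - y = 11/2 - 9 = -7/2

-7/2


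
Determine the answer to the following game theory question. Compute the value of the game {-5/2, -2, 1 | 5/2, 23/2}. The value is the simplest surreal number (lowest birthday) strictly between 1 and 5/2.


Left options: {-5/2, -2, 1}, max = 1
Right options: {5/2, 23/2}, min = 5/2
All options are numbers and max(Left) < min(Right), so by the simplicity theorem the value is the simplest (earliest-born) number strictly between 1 and 5/2.
The only integer strictly between 1 and 5/2 is 2.
No non-integer in the interval can be simpler: if x is a non-integer in the interval, then floor(x) or ceil(x) also lies in the interval (the interval contains an integer), and both are proper prefixes of x's sign expansion, i.e. born earlier. So the game value is 2.
Game value = 2

2


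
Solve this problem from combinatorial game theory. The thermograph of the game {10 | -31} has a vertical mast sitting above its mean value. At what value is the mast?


Game = {10 | -31}, a switch {a | b} with numbers a > b.
Its thermograph has left wall a - t and right wall b + t, which meet at t = (a - b)/2, where both equal (a + b)/2. So the mast (mean value) is at (a + b)/2.
Mean = (10 + (-31))/2 = -21/2 = -21/2

-21/2


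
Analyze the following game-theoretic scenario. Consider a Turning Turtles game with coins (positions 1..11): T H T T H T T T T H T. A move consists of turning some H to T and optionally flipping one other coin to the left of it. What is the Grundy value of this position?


Coins: T H T T H T T T T H T
Key fact: a single head at position k behaves exactly like a Nim heap of size k (turning it to T and optionally flipping a coin at j < k corresponds to moving the heap from k to j, or to 0), and heads combine as a disjunctive sum (two heads at the same place would cancel, matching j XOR j = 0). So the Nim-value is the XOR of the 1-indexed positions of the heads.
Face-up positions (1-indexed): [2, 5, 10]
XOR 0 with 2: 0 XOR 2 = 2
XOR 2 with 5: 2 XOR 5 = 7
XOR 7 with 10: 7 XOR 10 = 13
Nim-value = 13

13


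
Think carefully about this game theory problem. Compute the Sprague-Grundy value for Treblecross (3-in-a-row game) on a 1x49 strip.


Treblecross: place X on empty cells; 3-in-a-row wins.
Playing within two cells of an existing X lets the opponent win at once, so sensible play treats the cells i-2..i+2 around each X as dead. The player left with no safe cell loses, so this is a normal-play take-away game on strips of safe cells.
Placing X at cell i (0-indexed) of a strip of k safe cells leaves independent strips of sizes max(0, i-2) and max(0, k-i-3). Hence G(k) = mex{ G(max(0,i-2)) XOR G(max(0,k-i-3)) : 0 <= i < k }, with G(0) = 0.
G(1): splits (0,0):0^0=0 -> mex({0}) = 1
G(2): splits (0,0):0^0=0 -> mex({0}) = 1
G(3): splits (0,0):0^0=0 -> mex({0}) = 1
G(4): splits (0,1):0^1=1 (0,0):0^0=0 -> mex({0, 1}) = 2
G(5): splits (0,2):0^1=1 (0,1):0^1=1 (0,0):0^0=0 -> mex({0, 1}) = 2
G(6) = mex({1}) = 0
G(7) = mex({0, 1, 2}) = 3
G(8) = mex({0, 1, 2}) = 3
G(9) = mex({0, 2}) = 1
G(10) = mex({0, 2, 3}) = 1
G(11) = mex({0, 3}) = 1
G(12) = mex({1, 3}) = 0
G(13) = mex({0, 1, 2, 3}) = 4
G(14) = mex({0, 1, 2}) = 3
G(15) = mex({0, 1, 2}) = 3
G(16) = mex({0, 1, 2, 4}) = 3
G(17) = mex({0, 1, 3, 4}) = 2
G(18) = mex({0, 1, 3, 4}) = 2
G(19) = mex({0, 1, 3, 5}) = 2
G(20) = mex({0, 1, 2, 3, 5}) = 4
G(21) = mex({0, 1, 2, 3, 5}) = 4
G(22) = mex({1, 2, 6}) = 0
G(23) = mex({0, 1, 2, 3, 4, 6}) = 5
G(24) = mex({0, 1, 2, 3, 4}) = 5
G(25) = mex({0, 1, 3, 4, 7}) = 2
G(26) = mex({0, 1, 3, 4, 5, 7}) = 2
G(27) = mex({0, 1, 3, 5}) = 2
G(28) = mex({0, 1, 2, 5}) = 3
G(29) = mex({0, 1, 2, 4, 5, 6}) = 3
G(30) = mex({1, 2, 4, 6}) = 0
G(31) = mex({0, 1, 2, 3, 4, 6}) = 5
G(32) = mex({1, 2, 3, 4, 7}) = 0
G(33) = mex({0, 3, 7}) = 1
G(34) = mex({0, 2, 3, 5, 7}) = 1
G(35) = mex({0, 2, 3, 5, 6}) = 1
G(36) = mex({0, 1, 2, 5, 6}) = 3
G(37) = mex({0, 1, 2, 4, 5, 6}) = 3
G(38) = mex({0, 1, 2, 4}) = 3
G(39) = mex({0, 1, 2, 3, 4, 7}) = 5
G(40) = mex({0, 1, 2, 3, 4, 5, 7}) = 6
G(41) = mex({0, 1, 2, 3, 5, 7}) = 4
G(42) = mex({0, 1, 2, 3, 5, 6, 7}) = 4
G(43) = mex({0, 2, 3, 5, 6}) = 1
G(44) = mex({1, 2, 3, 4, 5, 6}) = 0
G(45) = mex({0, 1, 2, 3, 4, 6, 7}) = 5
G(46) = mex({0, 1, 2, 3, 4, 7}) = 5
G(47) = mex({0, 1, 2, 3, 4, 5, 7}) = 6
G(48) = mex({0, 1, 2, 3, 4, 5, 7}) = 6
G(49) = mex({0, 1, 3, 4, 5, 7}) = 2
Therefore G(49) = 2.

2


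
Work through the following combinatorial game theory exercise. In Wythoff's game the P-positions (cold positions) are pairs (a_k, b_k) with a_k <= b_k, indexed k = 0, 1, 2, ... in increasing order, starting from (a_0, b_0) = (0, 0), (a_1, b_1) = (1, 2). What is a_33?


By Wythoff's theorem, a_k = floor(k * phi) and b_k = floor(k * phi^2) = a_k + k, where phi = (1 + sqrt(5))/2 is the golden ratio.
phi = (1 + sqrt(5))/2 = 1.618034
k = 33
k * phi = 33 * 1.618034 = 53.395122
a_33 = floor(k * phi) = 53

53


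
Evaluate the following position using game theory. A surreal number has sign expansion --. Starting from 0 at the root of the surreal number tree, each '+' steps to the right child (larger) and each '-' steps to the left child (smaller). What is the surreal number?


Sign expansion: --
Rule: track bounds (lo, hi), initially (-inf, +inf). On '+', the current value becomes lo and we move to the simplest number in (value, hi): value + 1 if hi = +inf, otherwise the midpoint (value + hi)/2. On '-', the current value becomes hi and we move to value - 1 if lo = -inf, otherwise the midpoint (lo + value)/2.
Start at 0.
Step 1: sign = -, move left. Bounds: (-inf, 0). Value = -1
Step 2: sign = -, move left. Bounds: (-inf, -1). Value = -2
The surreal number with sign expansion -- is -2.

-2


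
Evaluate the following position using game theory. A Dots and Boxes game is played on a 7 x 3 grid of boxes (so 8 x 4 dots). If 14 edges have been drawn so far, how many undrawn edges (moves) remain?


Grid: 7 x 3 boxes, i.e. 8 rows and 4 columns of dots.
Horizontal edges: (rows + 1) * cols = 8 * 3 = 24
Vertical edges: rows * (cols + 1) = 7 * 4 = 28
Total edges: 24 + 28 = 52
Edges drawn: 14
Remaining: 52 - 14 = 38

38


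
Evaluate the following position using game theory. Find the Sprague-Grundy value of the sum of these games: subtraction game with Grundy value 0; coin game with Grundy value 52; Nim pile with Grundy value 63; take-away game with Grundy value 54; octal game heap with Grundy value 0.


By the Sprague-Grundy theorem, the Grundy value of a sum of games is the XOR of individual Grundy values.
subtraction game: Grundy value = 0. Running XOR: 0 XOR 0 = 0
coin game: Grundy value = 52. Running XOR: 0 XOR 52 = 52
Nim pile: Grundy value = 63. Running XOR: 52 XOR 63 = 11
take-away game: Grundy value = 54. Running XOR: 11 XOR 54 = 61
octal game heap: Grundy value = 0. Running XOR: 61 XOR 0 = 61
The combined Grundy value is 61.

61


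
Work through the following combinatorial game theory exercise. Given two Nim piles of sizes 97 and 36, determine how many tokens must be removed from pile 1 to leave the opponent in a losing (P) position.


Piles: 97 and 36
Current XOR: 97 XOR 36 = 69 (non-zero, so this is an N-position).
To make the XOR zero, we need to find a move that balances the piles.
For pile 1 (size 97): target = 97 XOR 69 = 36
We reduce pile 1 from 97 to 36.
Tokens removed: 97 - 36 = 61
Verification: 36 XOR 36 = 0

61


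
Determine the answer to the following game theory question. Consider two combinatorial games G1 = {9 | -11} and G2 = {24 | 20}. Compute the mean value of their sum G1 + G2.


G1 = {9 | -11}, G2 = {24 | 20}
Each is a switch {a | b} with numbers a > b; its mean value is (a + b)/2, and mean value is additive over game sums: m(G1 + G2) = m(G1) + m(G2).
Mean of G1 = (9 + (-11))/2 = -2/2 = -1
Mean of G2 = (24 + (20))/2 = 44/2 = 22
Mean of G1 + G2 = -1 + 22 = 21

21


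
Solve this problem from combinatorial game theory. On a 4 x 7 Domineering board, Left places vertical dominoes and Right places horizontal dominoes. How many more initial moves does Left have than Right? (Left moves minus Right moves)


Board is 4 x 7 (rows x cols).
Left (vertical) placements: (rows-1) * cols = 3 * 7 = 21
Right (horizontal) placements: rows * (cols-1) = 4 * 6 = 24
Advantage = Left - Right = 21 - 24 = -3

-3


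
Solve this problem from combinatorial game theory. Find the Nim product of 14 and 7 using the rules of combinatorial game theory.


Nim multiplication is bilinear over XOR: (u XOR v) * w = (u*w) XOR (v*w).
So we split each operand into its bit components and XOR the pairwise Nim products.
14 = 2 + 4 + 8 (as XOR of powers of 2).
7 = 1 + 2 + 4 (as XOR of powers of 2).
Using the standard Nim-product table on single bits:
  2*2 = 3,   2*4 = 8,   2*8 = 12,
  4*4 = 6,   4*8 = 11,  8*8 = 13,
and  1*x = x (identity), k*l = l*k (commutative).
Pairwise Nim products:
  2 * 1 = 2
  2 * 2 = 3
  2 * 4 = 8
  4 * 1 = 4
  4 * 2 = 8
  4 * 4 = 6
  8 * 1 = 8
  8 * 2 = 12
  8 * 4 = 11
XOR them: 2 XOR 3 XOR 8 XOR 4 XOR 8 XOR 6 XOR 8 XOR 12 XOR 11 = 12.
Result: 14 * 7 = 12 (in Nim).

12


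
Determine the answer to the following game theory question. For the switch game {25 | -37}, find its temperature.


The game is {25 | -37}, a switch {a | b} with numbers a > b.
Cooling {a | b} by t gives {a - t | b + t}, which stops being hot when a - t = b + t, i.e. at t = (a - b)/2. So the temperature of a switch is (a - b)/2.
Temperature = (Left option - Right option) / 2
= (25 - (-37)) / 2
= 62 / 2
= 31

31


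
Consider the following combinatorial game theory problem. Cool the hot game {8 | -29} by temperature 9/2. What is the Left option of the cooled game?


Original game: {8 | -29} (a switch {a | b} with a > b).
Cooling by t (for t below the temperature (a - b)/2 = 37/2) taxes each move by t: {a | b} cooled by t is {a - t | b + t}.
Cooling amount: t = 9/2
Cooled Left option: 8 - 9/2 = 7/2
Cooled Right option: -29 + 9/2 = -49/2
Cooled game: {7/2 | -49/2}
Left option = 7/2

7/2


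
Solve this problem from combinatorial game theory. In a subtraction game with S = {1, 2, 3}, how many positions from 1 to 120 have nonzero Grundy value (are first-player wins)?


Subtraction set S = {1, 2, 3}, so G(n) = n mod 4.
G(n) = 0 when n is a multiple of 4.
Multiples of 4 in [1, 120]: 30
N-positions (nonzero Grundy) = 120 - 30 = 90

90


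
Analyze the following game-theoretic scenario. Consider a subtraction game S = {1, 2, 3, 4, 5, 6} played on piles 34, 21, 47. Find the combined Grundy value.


Subtraction set: {1, 2, 3, 4, 5, 6}
For this subtraction set, G(n) = n mod 7 (period = max + 1 = 7).
Pile 1 (size 34): G(34) = 34 mod 7 = 6
Pile 2 (size 21): G(21) = 21 mod 7 = 0
Pile 3 (size 47): G(47) = 47 mod 7 = 5
Total Grundy value = XOR of all: 6 XOR 0 XOR 5 = 3

3


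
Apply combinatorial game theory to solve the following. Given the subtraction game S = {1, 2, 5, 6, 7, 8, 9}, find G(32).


The subtraction set is S = {1, 2, 5, 6, 7, 8, 9}.
G(k) = mex{ G(k - s) : s in S, s <= k }. We compute iteratively: G(0) = 0.
G(1) = mex({0}) = 1
G(2) = mex({0, 1}) = 2
G(3) = mex({1, 2}) = 0
G(4) = mex({0, 2}) = 1
G(5) = mex({0, 1}) = 2
G(6) = mex({0, 1, 2}) = 3
G(7) = mex({0, 1, 2, 3}) = 4
G(8) = mex({0, 1, 2, 3, 4}) = 5
G(9) = mex({0, 1, 2, 4, 5}) = 3
G(10) = mex({0, 1, 2, 3, 5}) = 4
G(11) = mex({0, 1, 2, 3, 4}) = 5
G(12) = mex({0, 1, 2, 3, 4, 5}) = 6
G(13) = mex({1, 2, 3, 4, 5, 6}) = 0
G(14) = mex({0, 2, 3, 4, 5, 6}) = 1
G(15) = mex({0, 1, 3, 4, 5}) = 2
G(16) = mex({1, 2, 3, 4, 5}) = 0
G(17) = mex({0, 2, 3, 4, 5, 6}) = 1
G(18) = mex({0, 1, 3, 4, 5, 6}) = 2
G(19) = mex({0, 1, 2, 4, 5, 6}) = 3
G(20) = mex({0, 1, 2, 3, 5, 6}) = 4
G(21) = mex({0, 1, 2, 3, 4, 6}) = 5
Observe that G(13)..G(21) = 0, 1, 2, 0, 1, 2, 3, 4, 5 repeats G(0)..G(8) = 0, 1, 2, 0, 1, 2, 3, 4, 5.
For k >= max(S) = 9, G(k) is determined by the previous 9 values G(k-9)..G(k-1); a window of 9 consecutive values has recurred shifted by 13, so by induction G(k + 13) = G(k) for all k >= 0: the sequence is periodic from the start with period 13.
One period: G(0..12) = 0, 1, 2, 0, 1, 2, 3, 4, 5, 3, 4, 5, 6.
32 mod 13 = 6, so G(32) = G(6) = 3.

3


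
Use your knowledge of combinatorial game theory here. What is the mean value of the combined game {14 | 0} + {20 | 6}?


G1 = {14 | 0}, G2 = {20 | 6}
Each is a switch {a | b} with numbers a > b; its mean value is (a + b)/2, and mean value is additive over game sums: m(G1 + G2) = m(G1) + m(G2).
Mean of G1 = (14 + (0))/2 = 14/2 = 7
Mean of G2 = (20 + (6))/2 = 26/2 = 13
Mean of G1 + G2 = 7 + 13 = 20

20


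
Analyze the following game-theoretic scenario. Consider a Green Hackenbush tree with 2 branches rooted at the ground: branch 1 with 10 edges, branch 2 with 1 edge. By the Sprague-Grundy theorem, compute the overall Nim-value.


The tree has 2 branches from the ground vertex.
In Green Hackenbush, the Nim-value of a simple path of length k is k.
Branch 1: length 10, Nim-value = 10
Branch 2: length 1, Nim-value = 1
Total Nim-value = XOR of all branch values:
0 XOR 10 = 10
10 XOR 1 = 11
Nim-value of the tree = 11

11


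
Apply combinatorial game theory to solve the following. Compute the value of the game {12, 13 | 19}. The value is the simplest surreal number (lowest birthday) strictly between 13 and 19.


Left options: {12, 13}, max = 13
Right options: {19}, min = 19
All options are numbers and max(Left) < min(Right), so by the simplicity theorem the value is the simplest (earliest-born) number strictly between 13 and 19.
Integers 14 through 18 all lie strictly between 13 and 19.
Among integers, the simplest (lowest birthday = smallest |n|; 0 is born on day 0, +-n on day n) is 14.
No non-integer in the interval can be simpler: if x is a non-integer in the interval, then floor(x) or ceil(x) also lies in the interval (the interval contains an integer), and both are proper prefixes of x's sign expansion, i.e. born earlier. So the game value is 14.
Game value = 14

14


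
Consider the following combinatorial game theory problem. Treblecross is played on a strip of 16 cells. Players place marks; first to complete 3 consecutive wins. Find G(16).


Treblecross: place X on empty cells; 3-in-a-row wins.
Playing within two cells of an existing X lets the opponent win at once, so sensible play treats the cells i-2..i+2 around each X as dead. The player left with no safe cell loses, so this is a normal-play take-away game on strips of safe cells.
Placing X at cell i (0-indexed) of a strip of k safe cells leaves independent strips of sizes max(0, i-2) and max(0, k-i-3). Hence G(k) = mex{ G(max(0,i-2)) XOR G(max(0,k-i-3)) : 0 <= i < k }, with G(0) = 0.
G(1): splits (0,0):0^0=0 -> mex({0}) = 1
G(2): splits (0,0):0^0=0 -> mex({0}) = 1
G(3): splits (0,0):0^0=0 -> mex({0}) = 1
G(4): splits (0,1):0^1=1 (0,0):0^0=0 -> mex({0, 1}) = 2
G(5): splits (0,2):0^1=1 (0,1):0^1=1 (0,0):0^0=0 -> mex({0, 1}) = 2
G(6) = mex({1}) = 0
G(7) = mex({0, 1, 2}) = 3
G(8) = mex({0, 1, 2}) = 3
G(9) = mex({0, 2}) = 1
G(10) = mex({0, 2, 3}) = 1
G(11) = mex({0, 3}) = 1
G(12) = mex({1, 3}) = 0
G(13) = mex({0, 1, 2, 3}) = 4
G(14) = mex({0, 1, 2}) = 3
G(15) = mex({0, 1, 2}) = 3
G(16) = mex({0, 1, 2, 4}) = 3
Therefore G(16) = 3.

3


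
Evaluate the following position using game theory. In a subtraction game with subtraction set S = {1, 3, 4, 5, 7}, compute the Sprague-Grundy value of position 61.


The subtraction set is S = {1, 3, 4, 5, 7}.
G(k) = mex{ G(k - s) : s in S, s <= k }. We compute iteratively: G(0) = 0.
G(1) = mex({0}) = 1
G(2) = mex({1}) = 0
G(3) = mex({0}) = 1
G(4) = mex({0, 1}) = 2
G(5) = mex({0, 1, 2}) = 3
G(6) = mex({0, 1, 3}) = 2
G(7) = mex({0, 1, 2}) = 3
G(8) = mex({1, 2, 3}) = 0
G(9) = mex({0, 2, 3}) = 1
G(10) = mex({1, 2, 3}) = 0
G(11) = mex({0, 2, 3}) = 1
G(12) = mex({0, 1, 3}) = 2
G(13) = mex({0, 1, 2}) = 3
G(14) = mex({0, 1, 3}) = 2
Observe that G(8)..G(14) = 0, 1, 0, 1, 2, 3, 2 repeats G(0)..G(6) = 0, 1, 0, 1, 2, 3, 2.
For k >= max(S) = 7, G(k) is determined by the previous 7 values G(k-7)..G(k-1); a window of 7 consecutive values has recurred shifted by 8, so by induction G(k + 8) = G(k) for all k >= 0: the sequence is periodic from the start with period 8.
One period: G(0..7) = 0, 1, 0, 1, 2, 3, 2, 3.
61 mod 8 = 5, so G(61) = G(5) = 3.

3


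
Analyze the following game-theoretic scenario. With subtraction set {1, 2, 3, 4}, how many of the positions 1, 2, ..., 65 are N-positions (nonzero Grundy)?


Subtraction set S = {1, 2, 3, 4}, so G(n) = n mod 5.
G(n) = 0 when n is a multiple of 5.
Multiples of 5 in [1, 65]: 13
N-positions (nonzero Grundy) = 65 - 13 = 52

52


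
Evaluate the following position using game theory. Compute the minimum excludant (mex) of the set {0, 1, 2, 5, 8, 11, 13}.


Set = {0, 1, 2, 5, 8, 11, 13}
0 is in the set.
1 is in the set.
2 is in the set.
3 is NOT in the set. This is the mex.
mex = 3

3


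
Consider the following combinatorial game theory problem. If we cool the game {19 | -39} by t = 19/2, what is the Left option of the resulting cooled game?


Original game: {19 | -39} (a switch {a | b} with a > b).
Cooling by t (for t below the temperature (a - b)/2 = 29) taxes each move by t: {a | b} cooled by t is {a - t | b + t}.
Cooling amount: t = 19/2
Cooled Left option: 19 - 19/2 = 19/2
Cooled Right option: -39 + 19/2 = -59/2
Cooled game: {19/2 | -59/2}
Left option = 19/2

19/2


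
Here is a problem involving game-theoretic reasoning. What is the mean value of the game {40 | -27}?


Game = {40 | -27}, a switch {a | b} with numbers a > b.
Its thermograph has left wall a - t and right wall b + t, which meet at t = (a - b)/2, where both equal (a + b)/2. So the mast (mean value) is at (a + b)/2.
Mean = (40 + (-27))/2 = 13/2 = 13/2

13/2


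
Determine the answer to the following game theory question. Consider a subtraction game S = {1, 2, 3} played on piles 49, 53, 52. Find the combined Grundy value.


Subtraction set: {1, 2, 3}
For this subtraction set, G(n) = n mod 4 (period = max + 1 = 4).
Pile 1 (size 49): G(49) = 49 mod 4 = 1
Pile 2 (size 53): G(53) = 53 mod 4 = 1
Pile 3 (size 52): G(52) = 52 mod 4 = 0
Total Grundy value = XOR of all: 1 XOR 1 XOR 0 = 0

0


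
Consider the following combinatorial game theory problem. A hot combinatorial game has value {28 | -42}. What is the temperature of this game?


The game is {28 | -42}, a switch {a | b} with numbers a > b.
Cooling {a | b} by t gives {a - t | b + t}, which stops being hot when a - t = b + t, i.e. at t = (a - b)/2. So the temperature of a switch is (a - b)/2.
Temperature = (Left option - Right option) / 2
= (28 - (-42)) / 2
= 70 / 2
= 35

35


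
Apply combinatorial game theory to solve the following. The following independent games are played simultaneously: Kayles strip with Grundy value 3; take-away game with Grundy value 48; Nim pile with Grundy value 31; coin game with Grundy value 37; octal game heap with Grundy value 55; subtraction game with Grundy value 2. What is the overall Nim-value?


By the Sprague-Grundy theorem, the Grundy value of a sum of games is the XOR of individual Grundy values.
Kayles strip: Grundy value = 3. Running XOR: 0 XOR 3 = 3
take-away game: Grundy value = 48. Running XOR: 3 XOR 48 = 51
Nim pile: Grundy value = 31. Running XOR: 51 XOR 31 = 44
coin game: Grundy value = 37. Running XOR: 44 XOR 37 = 9
octal game heap: Grundy value = 55. Running XOR: 9 XOR 55 = 62
subtraction game: Grundy value = 2. Running XOR: 62 XOR 2 = 60
The combined Grundy value is 60.

60


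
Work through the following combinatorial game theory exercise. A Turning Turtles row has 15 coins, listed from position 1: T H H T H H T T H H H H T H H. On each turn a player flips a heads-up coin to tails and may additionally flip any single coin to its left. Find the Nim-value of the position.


Coins: T H H T H H T T H H H H T H H
Key fact: a single head at position k behaves exactly like a Nim heap of size k (turning it to T and optionally flipping a coin at j < k corresponds to moving the heap from k to j, or to 0), and heads combine as a disjunctive sum (two heads at the same place would cancel, matching j XOR j = 0). So the Nim-value is the XOR of the 1-indexed positions of the heads.
Face-up positions (1-indexed): [2, 3, 5, 6, 9, 10, 11, 12, 14, 15]
XOR 0 with 2: 0 XOR 2 = 2
XOR 2 with 3: 2 XOR 3 = 1
XOR 1 with 5: 1 XOR 5 = 4
XOR 4 with 6: 4 XOR 6 = 2
XOR 2 with 9: 2 XOR 9 = 11
XOR 11 with 10: 11 XOR 10 = 1
XOR 1 with 11: 1 XOR 11 = 10
XOR 10 with 12: 10 XOR 12 = 6
XOR 6 with 14: 6 XOR 14 = 8
XOR 8 with 15: 8 XOR 15 = 7
Nim-value = 7

7


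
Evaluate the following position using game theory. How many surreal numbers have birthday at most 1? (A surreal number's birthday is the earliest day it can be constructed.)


Day 0: {|} = 0 is born. Count = 1.
Day n: the number of surreal numbers born by day n is 2^(n+1) - 1.
By day 0: 2^1 - 1 = 1
By day 1: 2^2 - 1 = 3
By day 1: 3 surreal numbers.

3


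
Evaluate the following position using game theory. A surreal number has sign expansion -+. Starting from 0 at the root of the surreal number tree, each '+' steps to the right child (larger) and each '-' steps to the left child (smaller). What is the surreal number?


Sign expansion: -+
Rule: track bounds (lo, hi), initially (-inf, +inf). On '+', the current value becomes lo and we move to the simplest number in (value, hi): value + 1 if hi = +inf, otherwise the midpoint (value + hi)/2. On '-', the current value becomes hi and we move to value - 1 if lo = -inf, otherwise the midpoint (lo + value)/2.
Start at 0.
Step 1: sign = -, move left. Bounds: (-inf, 0). Value = -1
Step 2: sign = +, move right. Bounds: (-1, 0). Value = -1/2
The surreal number with sign expansion -+ is -1/2.

-1/2


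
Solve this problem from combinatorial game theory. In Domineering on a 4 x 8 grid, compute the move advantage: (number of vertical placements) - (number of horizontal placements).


Board is 4 x 8 (rows x cols).
Left (vertical) placements: (rows-1) * cols = 3 * 8 = 24
Right (horizontal) placements: rows * (cols-1) = 4 * 7 = 28
Advantage = Left - Right = 24 - 28 = -4

-4


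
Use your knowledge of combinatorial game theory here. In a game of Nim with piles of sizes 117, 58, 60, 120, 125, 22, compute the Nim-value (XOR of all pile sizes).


We need the XOR (exclusive or) of all pile sizes.
After XOR-ing pile 1 (size 117): 0 XOR 117 = 117
After XOR-ing pile 2 (size 58): 117 XOR 58 = 79
After XOR-ing pile 3 (size 60): 79 XOR 60 = 115
After XOR-ing pile 4 (size 120): 115 XOR 120 = 11
After XOR-ing pile 5 (size 125): 11 XOR 125 = 118
After XOR-ing pile 6 (size 22): 118 XOR 22 = 96
The Nim-value of this position is 96.

96
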